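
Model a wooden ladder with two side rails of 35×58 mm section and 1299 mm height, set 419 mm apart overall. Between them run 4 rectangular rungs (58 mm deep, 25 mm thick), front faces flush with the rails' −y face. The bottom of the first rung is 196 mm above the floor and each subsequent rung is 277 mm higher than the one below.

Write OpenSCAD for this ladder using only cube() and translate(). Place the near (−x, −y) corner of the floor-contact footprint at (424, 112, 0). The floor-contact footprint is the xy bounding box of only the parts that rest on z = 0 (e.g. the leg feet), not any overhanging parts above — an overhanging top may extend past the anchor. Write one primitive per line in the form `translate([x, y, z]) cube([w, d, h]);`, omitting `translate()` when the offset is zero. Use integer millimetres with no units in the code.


// rung span = 419 - 2*35 = 349
// rung[k] z = 196 + k*277
translate([424, 112, 0]) cube([35, 58, 1299]);
translate([808, 112, 0]) cube([35, 58, 1299]);
translate([459, 112, 196]) cube([349, 58, 25]);
translate([459, 112, 473]) cube([349, 58, 25]);
translate([459, 112, 750]) cube([349, 58, 25]);
translate([459, 112, 1027]) cube([349, 58, 25]);


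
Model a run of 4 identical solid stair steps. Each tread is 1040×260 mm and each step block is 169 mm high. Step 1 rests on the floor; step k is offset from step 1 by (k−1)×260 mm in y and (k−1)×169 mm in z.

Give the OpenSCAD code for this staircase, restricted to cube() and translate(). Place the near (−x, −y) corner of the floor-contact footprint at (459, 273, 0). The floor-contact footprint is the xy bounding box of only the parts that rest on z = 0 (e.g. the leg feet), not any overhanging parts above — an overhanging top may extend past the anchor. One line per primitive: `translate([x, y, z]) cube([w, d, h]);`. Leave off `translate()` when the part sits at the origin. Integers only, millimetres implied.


translate([459, 273, 0]) cube([1040, 260, 169]);
translate([459, 533, 169]) cube([1040, 260, 169]);
translate([459, 793, 338]) cube([1040, 260, 169]);
translate([459, 1053, 507]) cube([1040, 260, 169]);


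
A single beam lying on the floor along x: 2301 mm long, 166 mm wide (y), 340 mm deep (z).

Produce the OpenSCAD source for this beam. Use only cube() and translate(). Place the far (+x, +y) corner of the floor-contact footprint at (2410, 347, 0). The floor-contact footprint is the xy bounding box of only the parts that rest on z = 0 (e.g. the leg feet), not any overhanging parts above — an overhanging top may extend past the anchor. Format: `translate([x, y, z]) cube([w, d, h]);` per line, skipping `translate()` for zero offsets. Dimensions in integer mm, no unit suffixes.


translate([109, 181, 0]) cube([2301, 166, 340]);


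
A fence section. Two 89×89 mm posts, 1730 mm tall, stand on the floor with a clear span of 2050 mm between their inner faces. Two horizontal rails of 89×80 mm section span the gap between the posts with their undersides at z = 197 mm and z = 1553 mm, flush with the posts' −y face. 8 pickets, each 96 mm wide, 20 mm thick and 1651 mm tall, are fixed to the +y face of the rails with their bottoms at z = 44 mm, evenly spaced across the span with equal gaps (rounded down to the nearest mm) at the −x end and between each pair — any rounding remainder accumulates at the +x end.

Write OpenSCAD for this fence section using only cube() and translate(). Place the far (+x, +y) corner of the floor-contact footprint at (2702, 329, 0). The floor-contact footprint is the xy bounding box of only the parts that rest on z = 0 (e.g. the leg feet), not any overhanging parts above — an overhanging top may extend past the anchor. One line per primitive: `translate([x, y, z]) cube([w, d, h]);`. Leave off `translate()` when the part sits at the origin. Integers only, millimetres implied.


translate([474, 240, 0]) cube([89, 89, 1730]);
translate([2613, 240, 0]) cube([89, 89, 1730]);
translate([563, 240, 197]) cube([2050, 89, 80]);
translate([563, 240, 1553]) cube([2050, 89, 80]);
translate([705, 329, 44]) cube([96, 20, 1651]);
translate([943, 329, 44]) cube([96, 20, 1651]);
translate([1181, 329, 44]) cube([96, 20, 1651]);
translate([1419, 329, 44]) cube([96, 20, 1651]);
translate([1657, 329, 44]) cube([96, 20, 1651]);
translate([1895, 329, 44]) cube([96, 20, 1651]);
translate([2133, 329, 44]) cube([96, 20, 1651]);
translate([2371, 329, 44]) cube([96, 20, 1651]);


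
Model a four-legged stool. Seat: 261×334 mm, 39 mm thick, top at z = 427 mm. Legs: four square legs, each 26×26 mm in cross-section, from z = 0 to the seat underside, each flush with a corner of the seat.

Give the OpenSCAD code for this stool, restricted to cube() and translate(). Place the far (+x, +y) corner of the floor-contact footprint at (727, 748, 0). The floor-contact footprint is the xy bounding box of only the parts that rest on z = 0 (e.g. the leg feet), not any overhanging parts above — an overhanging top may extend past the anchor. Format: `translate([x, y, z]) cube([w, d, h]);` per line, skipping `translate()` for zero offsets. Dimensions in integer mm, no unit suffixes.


// leg_h = 427 - 39 = 388
translate([466, 414, 388]) cube([261, 334, 39]);
translate([466, 414, 0]) cube([26, 26, 388]);
translate([701, 414, 0]) cube([26, 26, 388]);
translate([466, 722, 0]) cube([26, 26, 388]);
translate([701, 722, 0]) cube([26, 26, 388]);


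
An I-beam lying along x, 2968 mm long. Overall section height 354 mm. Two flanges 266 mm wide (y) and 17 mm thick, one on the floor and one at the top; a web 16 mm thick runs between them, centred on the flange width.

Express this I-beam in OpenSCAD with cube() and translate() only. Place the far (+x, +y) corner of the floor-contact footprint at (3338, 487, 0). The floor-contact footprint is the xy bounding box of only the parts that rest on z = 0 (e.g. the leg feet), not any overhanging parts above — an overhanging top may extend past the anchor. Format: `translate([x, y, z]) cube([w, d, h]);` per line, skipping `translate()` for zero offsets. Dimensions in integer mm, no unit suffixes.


translate([370, 221, 0]) cube([2968, 266, 17]);
translate([370, 346, 17]) cube([2968, 16, 320]);
translate([370, 221, 337]) cube([2968, 266, 17]);


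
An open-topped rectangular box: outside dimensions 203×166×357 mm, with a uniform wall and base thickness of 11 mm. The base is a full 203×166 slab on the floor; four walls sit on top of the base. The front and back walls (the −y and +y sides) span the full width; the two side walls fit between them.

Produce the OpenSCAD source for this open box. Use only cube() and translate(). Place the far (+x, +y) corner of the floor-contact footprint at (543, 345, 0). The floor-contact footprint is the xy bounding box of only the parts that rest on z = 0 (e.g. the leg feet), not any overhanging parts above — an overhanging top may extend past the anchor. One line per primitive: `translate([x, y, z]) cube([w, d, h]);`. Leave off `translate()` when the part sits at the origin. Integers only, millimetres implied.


translate([340, 179, 0]) cube([203, 166, 11]);
translate([340, 179, 11]) cube([203, 11, 346]);
translate([340, 334, 11]) cube([203, 11, 346]);
translate([340, 190, 11]) cube([11, 144, 346]);
translate([532, 190, 11]) cube([11, 144, 346]);


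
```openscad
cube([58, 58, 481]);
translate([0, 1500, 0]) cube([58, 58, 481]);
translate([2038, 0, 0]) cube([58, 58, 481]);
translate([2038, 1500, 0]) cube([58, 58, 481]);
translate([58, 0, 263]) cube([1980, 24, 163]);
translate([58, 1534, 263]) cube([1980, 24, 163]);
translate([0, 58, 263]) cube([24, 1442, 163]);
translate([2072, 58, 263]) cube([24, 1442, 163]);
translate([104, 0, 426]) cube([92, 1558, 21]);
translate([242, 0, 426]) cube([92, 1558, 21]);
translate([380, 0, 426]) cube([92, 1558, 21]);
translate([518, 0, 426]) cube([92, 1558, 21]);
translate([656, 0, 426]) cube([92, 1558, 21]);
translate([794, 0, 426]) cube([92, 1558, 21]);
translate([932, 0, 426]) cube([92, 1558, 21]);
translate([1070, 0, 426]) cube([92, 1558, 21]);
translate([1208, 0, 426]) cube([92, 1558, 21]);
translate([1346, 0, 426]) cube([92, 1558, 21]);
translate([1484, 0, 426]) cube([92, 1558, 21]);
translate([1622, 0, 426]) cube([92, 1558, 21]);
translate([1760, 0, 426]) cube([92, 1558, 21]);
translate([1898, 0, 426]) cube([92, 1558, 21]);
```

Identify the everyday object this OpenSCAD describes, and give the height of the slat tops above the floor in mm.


A bed frame. The slat-top height is 447 mm.

Four posts, four rails, and a row of slats — a bed frame. Slats sit on the rails at z = 263 + 163 = 426; with slat thickness 21, the top is 447 mm.


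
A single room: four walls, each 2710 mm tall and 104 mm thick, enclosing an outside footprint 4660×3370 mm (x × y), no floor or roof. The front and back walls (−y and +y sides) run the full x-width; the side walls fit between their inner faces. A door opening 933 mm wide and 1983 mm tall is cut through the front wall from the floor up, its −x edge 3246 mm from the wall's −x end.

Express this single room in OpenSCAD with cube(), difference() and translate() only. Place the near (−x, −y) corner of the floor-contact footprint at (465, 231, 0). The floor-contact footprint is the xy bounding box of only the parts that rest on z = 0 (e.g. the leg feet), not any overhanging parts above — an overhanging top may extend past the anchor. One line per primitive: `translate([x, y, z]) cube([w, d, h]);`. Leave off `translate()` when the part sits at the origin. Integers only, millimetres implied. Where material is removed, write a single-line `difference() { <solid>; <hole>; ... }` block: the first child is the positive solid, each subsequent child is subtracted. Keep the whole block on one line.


difference() { translate([465, 231, 0]) cube([4660, 104, 2710]); translate([3711, 231, 0]) cube([933, 104, 1983]); }
translate([465, 3497, 0]) cube([4660, 104, 2710]);
translate([465, 335, 0]) cube([104, 3162, 2710]);
translate([5021, 335, 0]) cube([104, 3162, 2710]);


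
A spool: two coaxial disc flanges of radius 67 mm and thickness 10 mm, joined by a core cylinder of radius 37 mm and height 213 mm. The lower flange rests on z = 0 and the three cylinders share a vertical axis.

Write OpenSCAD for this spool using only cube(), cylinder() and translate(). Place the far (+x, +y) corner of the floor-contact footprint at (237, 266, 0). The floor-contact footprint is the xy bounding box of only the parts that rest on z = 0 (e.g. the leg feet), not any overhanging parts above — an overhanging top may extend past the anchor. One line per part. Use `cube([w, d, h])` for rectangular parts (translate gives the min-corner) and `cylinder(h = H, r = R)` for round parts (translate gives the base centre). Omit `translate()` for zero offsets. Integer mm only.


translate([170, 199, 0]) cylinder(h = 10, r = 67);
translate([170, 199, 10]) cylinder(h = 213, r = 37);
translate([170, 199, 223]) cylinder(h = 10, r = 67);


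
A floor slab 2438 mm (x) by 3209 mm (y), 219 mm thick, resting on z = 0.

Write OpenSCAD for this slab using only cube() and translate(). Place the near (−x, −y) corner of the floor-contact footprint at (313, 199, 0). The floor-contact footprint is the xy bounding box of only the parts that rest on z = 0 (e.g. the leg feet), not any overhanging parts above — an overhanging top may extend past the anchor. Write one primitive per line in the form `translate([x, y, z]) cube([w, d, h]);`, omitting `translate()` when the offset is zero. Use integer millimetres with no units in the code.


translate([313, 199, 0]) cube([2438, 3209, 219]);


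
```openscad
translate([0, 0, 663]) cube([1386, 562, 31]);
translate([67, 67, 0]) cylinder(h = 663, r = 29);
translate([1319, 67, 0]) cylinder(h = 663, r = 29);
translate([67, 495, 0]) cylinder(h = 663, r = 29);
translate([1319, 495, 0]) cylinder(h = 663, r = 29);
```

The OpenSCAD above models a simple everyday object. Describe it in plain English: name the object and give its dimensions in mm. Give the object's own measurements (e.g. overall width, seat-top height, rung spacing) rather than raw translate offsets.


A rectangular dining table. The top is 1386×562×31 mm with its upper surface at z = 694 mm. It stands on four round legs of 58 mm diameter, each leg's bounding box inset 38 mm from the nearest pair of top edges, running from the floor to the underside of the top.


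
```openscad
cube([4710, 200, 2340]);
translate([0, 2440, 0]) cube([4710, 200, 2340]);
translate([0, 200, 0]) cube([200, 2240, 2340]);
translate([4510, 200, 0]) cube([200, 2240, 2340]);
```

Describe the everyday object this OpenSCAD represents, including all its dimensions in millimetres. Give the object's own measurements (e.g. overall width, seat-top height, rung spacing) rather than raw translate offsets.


The wall frame of a small rectangular building: four walls, each 2340 mm tall and 200 mm thick, enclosing a footprint 4710 mm (x) by 2640 mm (y) outside-to-outside, with no floor or roof. The front and back walls (the −y and +y sides) span the full width; the two side walls fit between them.


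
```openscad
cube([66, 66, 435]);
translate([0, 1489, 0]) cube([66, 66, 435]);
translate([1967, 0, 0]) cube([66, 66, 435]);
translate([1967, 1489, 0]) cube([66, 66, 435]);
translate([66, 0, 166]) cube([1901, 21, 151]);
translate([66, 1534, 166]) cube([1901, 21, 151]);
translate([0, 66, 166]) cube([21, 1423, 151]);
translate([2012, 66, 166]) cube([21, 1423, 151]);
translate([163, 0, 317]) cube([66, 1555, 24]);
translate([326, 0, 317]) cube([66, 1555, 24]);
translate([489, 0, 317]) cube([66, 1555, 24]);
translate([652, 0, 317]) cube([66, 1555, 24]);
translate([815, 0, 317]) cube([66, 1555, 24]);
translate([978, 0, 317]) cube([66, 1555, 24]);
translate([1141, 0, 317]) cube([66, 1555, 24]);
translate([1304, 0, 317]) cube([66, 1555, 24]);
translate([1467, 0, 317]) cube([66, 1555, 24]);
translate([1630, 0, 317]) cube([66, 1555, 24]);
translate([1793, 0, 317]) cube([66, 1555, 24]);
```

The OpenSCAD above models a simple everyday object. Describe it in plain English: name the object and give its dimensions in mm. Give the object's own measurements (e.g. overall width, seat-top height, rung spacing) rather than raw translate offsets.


A bed frame 2033 mm long (x) by 1555 mm wide (y). Four 66×66 mm corner posts, 435 mm tall, at the corners of the footprint. Four rails of 21 mm thickness and 151 mm height run between adjacent posts with their undersides at z = 166 mm, their outer faces flush with the outside of the frame (the two x-running rails run between the posts' inner faces; the two y-running rails run between the posts' inner faces). 11 slats, each 66 mm wide (x) and 24 mm thick, lie across the top of the two x-running rails, running the full 1555 mm width of the frame in y; along x they sit between the end posts with a 97 mm gap after the −x posts and between neighbouring slats, leaving 108 mm before the +x posts.


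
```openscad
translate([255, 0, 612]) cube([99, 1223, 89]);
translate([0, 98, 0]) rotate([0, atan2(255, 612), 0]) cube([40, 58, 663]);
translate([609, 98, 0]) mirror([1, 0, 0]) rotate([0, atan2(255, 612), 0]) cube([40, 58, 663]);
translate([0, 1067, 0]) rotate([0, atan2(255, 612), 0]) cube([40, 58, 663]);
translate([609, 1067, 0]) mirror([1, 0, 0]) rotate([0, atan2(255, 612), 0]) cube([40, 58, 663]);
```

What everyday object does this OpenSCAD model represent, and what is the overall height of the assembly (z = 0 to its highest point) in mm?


A sawhorse. The overall height is 701 mm.

A beam across two mirrored pairs of raked legs — a sawhorse. The beam's underside is at z = 612 (matching the legs' vertical rise in atan2(255, 612)) and the beam is 89 mm tall, so its top is at 612 + 89 = 701 mm. The raked legs top out at the beam's underside, so that is the highest point.


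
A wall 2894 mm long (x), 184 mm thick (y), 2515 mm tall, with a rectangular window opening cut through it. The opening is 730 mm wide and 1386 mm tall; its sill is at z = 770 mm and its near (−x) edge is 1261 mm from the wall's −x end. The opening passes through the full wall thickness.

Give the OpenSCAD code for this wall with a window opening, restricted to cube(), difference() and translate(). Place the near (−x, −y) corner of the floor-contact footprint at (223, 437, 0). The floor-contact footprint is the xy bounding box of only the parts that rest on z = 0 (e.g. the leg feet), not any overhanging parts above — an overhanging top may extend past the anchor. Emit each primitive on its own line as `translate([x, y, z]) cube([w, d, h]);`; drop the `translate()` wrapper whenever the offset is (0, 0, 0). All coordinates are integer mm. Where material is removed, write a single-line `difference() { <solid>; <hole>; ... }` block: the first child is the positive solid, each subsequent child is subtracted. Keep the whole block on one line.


difference() { translate([223, 437, 0]) cube([2894, 184, 2515]); translate([1484, 437, 770]) cube([730, 184, 1386]); }


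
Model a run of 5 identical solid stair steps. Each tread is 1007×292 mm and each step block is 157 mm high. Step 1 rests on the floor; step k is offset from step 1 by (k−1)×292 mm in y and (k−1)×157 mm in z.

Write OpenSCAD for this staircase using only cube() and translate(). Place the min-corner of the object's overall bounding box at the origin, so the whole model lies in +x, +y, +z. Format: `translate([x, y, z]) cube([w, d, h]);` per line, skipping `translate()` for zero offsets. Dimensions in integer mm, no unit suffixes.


cube([1007, 292, 157]);
translate([0, 292, 157]) cube([1007, 292, 157]);
translate([0, 584, 314]) cube([1007, 292, 157]);
translate([0, 876, 471]) cube([1007, 292, 157]);
translate([0, 1168, 628]) cube([1007, 292, 157]);


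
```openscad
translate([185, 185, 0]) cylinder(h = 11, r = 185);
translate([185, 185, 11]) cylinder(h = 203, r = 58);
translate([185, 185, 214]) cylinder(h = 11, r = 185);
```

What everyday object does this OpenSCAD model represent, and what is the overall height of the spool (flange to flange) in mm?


A spool. The overall height is 225 mm.

Three coaxial cylinders, large–small–large — a spool. Two 11 mm flanges and a 203 mm core give 11 + 203 + 11 = 225 mm.


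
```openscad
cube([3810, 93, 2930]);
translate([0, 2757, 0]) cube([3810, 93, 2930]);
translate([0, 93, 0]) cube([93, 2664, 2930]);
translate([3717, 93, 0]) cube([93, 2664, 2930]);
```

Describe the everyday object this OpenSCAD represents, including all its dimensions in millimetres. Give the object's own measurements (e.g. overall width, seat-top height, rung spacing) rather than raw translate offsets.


The wall frame of a small rectangular building: four walls, each 2930 mm tall and 93 mm thick, enclosing a footprint 3810 mm (x) by 2850 mm (y) outside-to-outside, with no floor or roof. The front and back walls (the −y and +y sides) span the full width; the two side walls fit between them.


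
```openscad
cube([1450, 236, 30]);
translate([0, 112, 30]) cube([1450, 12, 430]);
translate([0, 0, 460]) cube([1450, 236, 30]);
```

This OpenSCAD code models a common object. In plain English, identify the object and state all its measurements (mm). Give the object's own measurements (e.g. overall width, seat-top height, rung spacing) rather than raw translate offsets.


An I-beam lying along x, 1450 mm long. Overall section height 490 mm. Two flanges 236 mm wide (y) and 30 mm thick, one on the floor and one at the top; a web 12 mm thick runs between them, centred on the flange width.


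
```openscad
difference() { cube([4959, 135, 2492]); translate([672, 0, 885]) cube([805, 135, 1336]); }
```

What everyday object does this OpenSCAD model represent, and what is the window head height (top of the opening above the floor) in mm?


A wall with a window opening. The window head height is 2221 mm.

A wall with a rectangular opening subtracted — a window. Sill at z = 885, opening 1336 mm tall, so the head is at 885 + 1336 = 2221 mm.


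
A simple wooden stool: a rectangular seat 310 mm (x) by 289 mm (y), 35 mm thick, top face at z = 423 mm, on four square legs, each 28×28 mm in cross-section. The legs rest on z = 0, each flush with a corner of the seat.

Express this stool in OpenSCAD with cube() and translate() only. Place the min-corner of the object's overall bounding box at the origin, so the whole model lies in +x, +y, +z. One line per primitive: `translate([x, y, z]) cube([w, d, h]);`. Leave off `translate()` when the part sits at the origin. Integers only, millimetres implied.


translate([0, 0, 388]) cube([310, 289, 35]);
cube([28, 28, 388]);
translate([282, 0, 0]) cube([28, 28, 388]);
translate([0, 261, 0]) cube([28, 28, 388]);
translate([282, 261, 0]) cube([28, 28, 388]);


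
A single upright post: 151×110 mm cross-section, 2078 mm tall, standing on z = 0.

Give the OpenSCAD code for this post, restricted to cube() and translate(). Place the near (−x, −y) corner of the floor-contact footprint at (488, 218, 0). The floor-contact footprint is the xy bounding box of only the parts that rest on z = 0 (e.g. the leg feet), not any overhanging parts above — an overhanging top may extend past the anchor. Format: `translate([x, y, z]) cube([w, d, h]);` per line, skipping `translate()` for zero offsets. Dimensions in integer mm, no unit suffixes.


translate([488, 218, 0]) cube([151, 110, 2078]);


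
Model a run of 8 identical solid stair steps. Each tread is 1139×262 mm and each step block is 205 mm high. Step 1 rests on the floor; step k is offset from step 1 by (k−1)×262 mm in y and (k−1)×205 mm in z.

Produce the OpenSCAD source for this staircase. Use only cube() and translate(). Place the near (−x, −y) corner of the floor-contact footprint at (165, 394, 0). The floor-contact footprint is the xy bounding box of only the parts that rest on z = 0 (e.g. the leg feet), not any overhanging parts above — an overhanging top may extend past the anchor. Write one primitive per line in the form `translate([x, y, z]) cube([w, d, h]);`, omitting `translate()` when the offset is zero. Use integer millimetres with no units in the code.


translate([165, 394, 0]) cube([1139, 262, 205]);
translate([165, 656, 205]) cube([1139, 262, 205]);
translate([165, 918, 410]) cube([1139, 262, 205]);
translate([165, 1180, 615]) cube([1139, 262, 205]);
translate([165, 1442, 820]) cube([1139, 262, 205]);
translate([165, 1704, 1025]) cube([1139, 262, 205]);
translate([165, 1966, 1230]) cube([1139, 262, 205]);
translate([165, 2228, 1435]) cube([1139, 262, 205]);


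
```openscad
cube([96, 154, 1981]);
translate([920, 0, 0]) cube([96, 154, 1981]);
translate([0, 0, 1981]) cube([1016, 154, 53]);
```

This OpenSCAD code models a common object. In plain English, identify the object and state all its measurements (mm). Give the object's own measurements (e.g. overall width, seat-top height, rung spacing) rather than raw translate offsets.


A door frame. The clear opening is 824 mm wide and 1981 mm high. Two 96 mm wide jambs, 154 mm deep, stand either side of the opening from the floor to the top of the opening. A 53 mm thick head sits across the top of both jambs, spanning the full outside width of the frame.


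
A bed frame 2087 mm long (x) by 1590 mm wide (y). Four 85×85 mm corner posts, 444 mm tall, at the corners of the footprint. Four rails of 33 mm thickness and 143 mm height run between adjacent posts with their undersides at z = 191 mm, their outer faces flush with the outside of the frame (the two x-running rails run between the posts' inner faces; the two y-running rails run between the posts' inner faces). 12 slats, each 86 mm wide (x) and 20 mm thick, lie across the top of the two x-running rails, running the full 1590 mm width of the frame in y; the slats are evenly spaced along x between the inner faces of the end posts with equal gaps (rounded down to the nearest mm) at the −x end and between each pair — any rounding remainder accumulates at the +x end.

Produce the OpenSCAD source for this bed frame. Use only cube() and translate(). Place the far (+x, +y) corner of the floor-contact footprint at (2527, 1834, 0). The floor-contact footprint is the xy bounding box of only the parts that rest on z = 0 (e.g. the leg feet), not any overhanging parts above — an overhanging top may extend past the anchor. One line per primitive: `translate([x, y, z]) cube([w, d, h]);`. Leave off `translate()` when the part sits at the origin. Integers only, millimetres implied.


translate([440, 244, 0]) cube([85, 85, 444]);
translate([440, 1749, 0]) cube([85, 85, 444]);
translate([2442, 244, 0]) cube([85, 85, 444]);
translate([2442, 1749, 0]) cube([85, 85, 444]);
translate([525, 244, 191]) cube([1917, 33, 143]);
translate([525, 1801, 191]) cube([1917, 33, 143]);
translate([440, 329, 191]) cube([33, 1420, 143]);
translate([2494, 329, 191]) cube([33, 1420, 143]);
translate([593, 244, 334]) cube([86, 1590, 20]);
translate([747, 244, 334]) cube([86, 1590, 20]);
translate([901, 244, 334]) cube([86, 1590, 20]);
translate([1055, 244, 334]) cube([86, 1590, 20]);
translate([1209, 244, 334]) cube([86, 1590, 20]);
translate([1363, 244, 334]) cube([86, 1590, 20]);
translate([1517, 244, 334]) cube([86, 1590, 20]);
translate([1671, 244, 334]) cube([86, 1590, 20]);
translate([1825, 244, 334]) cube([86, 1590, 20]);
translate([1979, 244, 334]) cube([86, 1590, 20]);
translate([2133, 244, 334]) cube([86, 1590, 20]);
translate([2287, 244, 334]) cube([86, 1590, 20]);


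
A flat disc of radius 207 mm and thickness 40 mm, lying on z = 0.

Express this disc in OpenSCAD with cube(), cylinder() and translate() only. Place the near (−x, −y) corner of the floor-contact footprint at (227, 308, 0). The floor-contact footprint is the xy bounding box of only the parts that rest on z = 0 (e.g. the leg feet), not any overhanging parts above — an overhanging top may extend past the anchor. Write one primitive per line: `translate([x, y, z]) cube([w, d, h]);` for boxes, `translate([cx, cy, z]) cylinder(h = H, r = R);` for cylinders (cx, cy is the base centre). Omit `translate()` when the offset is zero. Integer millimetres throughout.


translate([434, 515, 0]) cylinder(h = 40, r = 207);


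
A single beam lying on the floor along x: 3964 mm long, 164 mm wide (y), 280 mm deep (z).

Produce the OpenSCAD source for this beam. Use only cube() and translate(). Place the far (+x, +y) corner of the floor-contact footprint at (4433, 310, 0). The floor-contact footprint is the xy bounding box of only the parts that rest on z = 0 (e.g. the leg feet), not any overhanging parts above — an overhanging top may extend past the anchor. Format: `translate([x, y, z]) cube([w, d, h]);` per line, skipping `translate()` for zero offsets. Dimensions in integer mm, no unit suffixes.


translate([469, 146, 0]) cube([3964, 164, 280]);


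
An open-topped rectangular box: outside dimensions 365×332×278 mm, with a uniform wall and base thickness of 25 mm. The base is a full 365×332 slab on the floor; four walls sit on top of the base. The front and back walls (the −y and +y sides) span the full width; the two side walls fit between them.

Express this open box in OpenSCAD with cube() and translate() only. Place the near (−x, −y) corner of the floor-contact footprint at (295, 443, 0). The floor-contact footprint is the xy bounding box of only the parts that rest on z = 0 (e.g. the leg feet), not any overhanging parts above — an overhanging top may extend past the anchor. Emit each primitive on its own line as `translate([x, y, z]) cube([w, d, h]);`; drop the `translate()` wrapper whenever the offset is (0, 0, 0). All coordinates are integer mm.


translate([295, 443, 0]) cube([365, 332, 25]);
translate([295, 443, 25]) cube([365, 25, 253]);
translate([295, 750, 25]) cube([365, 25, 253]);
translate([295, 468, 25]) cube([25, 282, 253]);
translate([635, 468, 25]) cube([25, 282, 253]);


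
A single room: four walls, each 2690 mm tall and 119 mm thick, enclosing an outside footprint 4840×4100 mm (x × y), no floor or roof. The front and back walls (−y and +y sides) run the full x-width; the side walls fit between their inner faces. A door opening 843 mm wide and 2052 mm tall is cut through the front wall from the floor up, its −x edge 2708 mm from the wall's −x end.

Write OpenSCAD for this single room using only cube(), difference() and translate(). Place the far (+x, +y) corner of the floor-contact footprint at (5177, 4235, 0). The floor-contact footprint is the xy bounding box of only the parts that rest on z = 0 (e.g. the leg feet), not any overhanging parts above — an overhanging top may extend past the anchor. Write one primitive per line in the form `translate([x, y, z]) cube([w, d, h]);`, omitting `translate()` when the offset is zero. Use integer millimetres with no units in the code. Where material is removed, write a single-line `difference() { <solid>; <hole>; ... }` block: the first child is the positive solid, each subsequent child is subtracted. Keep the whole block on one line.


difference() { translate([337, 135, 0]) cube([4840, 119, 2690]); translate([3045, 135, 0]) cube([843, 119, 2052]); }
translate([337, 4116, 0]) cube([4840, 119, 2690]);
translate([337, 254, 0]) cube([119, 3862, 2690]);
translate([5058, 254, 0]) cube([119, 3862, 2690]);


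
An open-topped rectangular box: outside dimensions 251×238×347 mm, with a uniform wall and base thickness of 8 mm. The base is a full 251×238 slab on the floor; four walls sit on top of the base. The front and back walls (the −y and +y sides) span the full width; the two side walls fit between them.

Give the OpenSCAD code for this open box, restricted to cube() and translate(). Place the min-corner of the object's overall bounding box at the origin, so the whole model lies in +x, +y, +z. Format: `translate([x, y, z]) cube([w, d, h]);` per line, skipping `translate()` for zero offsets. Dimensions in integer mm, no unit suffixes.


cube([251, 238, 8]);
translate([0, 0, 8]) cube([251, 8, 339]);
translate([0, 230, 8]) cube([251, 8, 339]);
translate([0, 8, 8]) cube([8, 222, 339]);
translate([243, 8, 8]) cube([8, 222, 339]);


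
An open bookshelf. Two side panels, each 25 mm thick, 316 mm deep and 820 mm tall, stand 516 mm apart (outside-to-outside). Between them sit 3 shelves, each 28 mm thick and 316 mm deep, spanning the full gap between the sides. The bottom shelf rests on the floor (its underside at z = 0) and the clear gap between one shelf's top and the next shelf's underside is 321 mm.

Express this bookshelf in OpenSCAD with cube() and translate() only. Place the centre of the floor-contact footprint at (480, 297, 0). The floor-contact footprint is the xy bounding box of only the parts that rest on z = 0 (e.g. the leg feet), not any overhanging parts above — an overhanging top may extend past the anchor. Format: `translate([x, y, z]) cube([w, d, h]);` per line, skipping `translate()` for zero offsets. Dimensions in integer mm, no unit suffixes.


translate([222, 139, 0]) cube([25, 316, 820]);
translate([713, 139, 0]) cube([25, 316, 820]);
translate([247, 139, 0]) cube([466, 316, 28]);
translate([247, 139, 349]) cube([466, 316, 28]);
translate([247, 139, 698]) cube([466, 316, 28]);


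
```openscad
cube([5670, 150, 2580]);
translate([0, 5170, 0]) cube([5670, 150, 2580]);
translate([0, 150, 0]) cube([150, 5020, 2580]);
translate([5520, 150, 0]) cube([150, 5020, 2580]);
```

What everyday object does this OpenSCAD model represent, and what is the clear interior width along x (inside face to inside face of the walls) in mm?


A house (or room) frame. The interior width is 5370 mm.

Four 2580 mm walls enclosing a rectangle with no floor or roof — a room or house frame. Outside width is 5670 mm and wall thickness is 150 mm, so the interior width is 5670 − 2 × 150 = 5370 mm.


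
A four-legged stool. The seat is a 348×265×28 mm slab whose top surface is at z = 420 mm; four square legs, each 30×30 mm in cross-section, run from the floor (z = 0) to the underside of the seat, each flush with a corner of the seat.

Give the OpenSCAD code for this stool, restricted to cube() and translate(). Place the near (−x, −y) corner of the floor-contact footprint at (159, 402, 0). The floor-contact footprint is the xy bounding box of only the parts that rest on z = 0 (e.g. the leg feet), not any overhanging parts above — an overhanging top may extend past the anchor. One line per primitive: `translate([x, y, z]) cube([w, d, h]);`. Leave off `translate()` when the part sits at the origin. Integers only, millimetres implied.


translate([159, 402, 392]) cube([348, 265, 28]);
translate([159, 402, 0]) cube([30, 30, 392]);
translate([477, 402, 0]) cube([30, 30, 392]);
translate([159, 637, 0]) cube([30, 30, 392]);
translate([477, 637, 0]) cube([30, 30, 392]);


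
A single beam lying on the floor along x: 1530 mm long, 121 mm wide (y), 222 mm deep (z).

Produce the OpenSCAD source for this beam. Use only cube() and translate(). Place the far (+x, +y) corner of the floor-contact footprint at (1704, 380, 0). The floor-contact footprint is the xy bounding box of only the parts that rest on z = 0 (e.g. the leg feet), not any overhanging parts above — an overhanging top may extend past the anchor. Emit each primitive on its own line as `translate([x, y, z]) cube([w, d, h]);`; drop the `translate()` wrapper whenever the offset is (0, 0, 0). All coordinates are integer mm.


translate([174, 259, 0]) cube([1530, 121, 222]);


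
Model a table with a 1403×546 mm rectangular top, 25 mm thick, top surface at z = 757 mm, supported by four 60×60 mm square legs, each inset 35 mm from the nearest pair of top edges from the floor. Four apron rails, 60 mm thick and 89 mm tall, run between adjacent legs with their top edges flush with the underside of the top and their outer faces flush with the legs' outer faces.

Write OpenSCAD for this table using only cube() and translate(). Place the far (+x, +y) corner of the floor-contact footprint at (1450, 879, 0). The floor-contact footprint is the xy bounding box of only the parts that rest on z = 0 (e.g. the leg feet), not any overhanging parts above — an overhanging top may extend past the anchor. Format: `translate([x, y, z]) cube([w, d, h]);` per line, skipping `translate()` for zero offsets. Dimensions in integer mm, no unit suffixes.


translate([82, 368, 732]) cube([1403, 546, 25]);
translate([117, 403, 0]) cube([60, 60, 732]);
translate([1390, 403, 0]) cube([60, 60, 732]);
translate([117, 819, 0]) cube([60, 60, 732]);
translate([1390, 819, 0]) cube([60, 60, 732]);
translate([177, 403, 643]) cube([1213, 60, 89]);
translate([177, 819, 643]) cube([1213, 60, 89]);
translate([117, 463, 643]) cube([60, 356, 89]);
translate([1390, 463, 643]) cube([60, 356, 89]);


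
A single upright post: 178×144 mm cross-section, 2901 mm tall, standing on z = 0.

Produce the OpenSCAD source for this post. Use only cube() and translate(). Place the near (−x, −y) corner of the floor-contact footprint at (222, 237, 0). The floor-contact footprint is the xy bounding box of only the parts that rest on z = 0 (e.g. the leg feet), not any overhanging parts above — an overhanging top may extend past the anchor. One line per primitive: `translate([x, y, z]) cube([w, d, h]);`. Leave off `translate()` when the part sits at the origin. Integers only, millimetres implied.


translate([222, 237, 0]) cube([178, 144, 2901]);


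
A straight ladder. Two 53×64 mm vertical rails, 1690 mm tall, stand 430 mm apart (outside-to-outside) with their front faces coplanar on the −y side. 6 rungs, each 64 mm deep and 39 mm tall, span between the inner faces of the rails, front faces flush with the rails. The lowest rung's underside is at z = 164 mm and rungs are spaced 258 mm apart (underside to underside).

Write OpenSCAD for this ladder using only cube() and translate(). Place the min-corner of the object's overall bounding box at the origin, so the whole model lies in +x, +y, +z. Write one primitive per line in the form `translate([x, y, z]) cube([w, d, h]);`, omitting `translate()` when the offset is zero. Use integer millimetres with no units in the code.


cube([53, 64, 1690]);
translate([377, 0, 0]) cube([53, 64, 1690]);
translate([53, 0, 164]) cube([324, 64, 39]);
translate([53, 0, 422]) cube([324, 64, 39]);
translate([53, 0, 680]) cube([324, 64, 39]);
translate([53, 0, 938]) cube([324, 64, 39]);
translate([53, 0, 1196]) cube([324, 64, 39]);
translate([53, 0, 1454]) cube([324, 64, 39]);


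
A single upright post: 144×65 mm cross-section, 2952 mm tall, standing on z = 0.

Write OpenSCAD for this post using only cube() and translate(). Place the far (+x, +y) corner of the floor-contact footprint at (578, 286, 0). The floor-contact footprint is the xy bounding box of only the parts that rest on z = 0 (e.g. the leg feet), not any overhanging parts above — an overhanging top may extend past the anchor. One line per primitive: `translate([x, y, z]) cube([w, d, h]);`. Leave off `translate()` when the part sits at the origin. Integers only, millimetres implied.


translate([434, 221, 0]) cube([144, 65, 2952]);


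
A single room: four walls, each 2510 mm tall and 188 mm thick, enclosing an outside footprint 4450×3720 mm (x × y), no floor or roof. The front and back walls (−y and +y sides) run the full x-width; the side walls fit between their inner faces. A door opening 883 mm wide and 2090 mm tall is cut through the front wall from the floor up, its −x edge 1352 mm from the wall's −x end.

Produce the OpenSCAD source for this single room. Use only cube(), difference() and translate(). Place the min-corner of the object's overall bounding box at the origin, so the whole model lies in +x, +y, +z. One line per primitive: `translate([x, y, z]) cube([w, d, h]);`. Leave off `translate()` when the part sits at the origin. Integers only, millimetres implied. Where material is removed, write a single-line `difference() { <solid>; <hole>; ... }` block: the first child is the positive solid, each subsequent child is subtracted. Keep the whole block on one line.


difference() { cube([4450, 188, 2510]); translate([1352, 0, 0]) cube([883, 188, 2090]); }
translate([0, 3532, 0]) cube([4450, 188, 2510]);
translate([0, 188, 0]) cube([188, 3344, 2510]);
translate([4262, 188, 0]) cube([188, 3344, 2510]);


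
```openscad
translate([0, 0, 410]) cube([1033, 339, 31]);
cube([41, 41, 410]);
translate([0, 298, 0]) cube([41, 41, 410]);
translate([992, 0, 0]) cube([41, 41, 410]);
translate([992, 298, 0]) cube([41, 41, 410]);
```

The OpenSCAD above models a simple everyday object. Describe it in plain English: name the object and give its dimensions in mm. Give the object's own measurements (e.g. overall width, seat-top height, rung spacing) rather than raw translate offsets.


A long wooden bench with a 1033 mm (x) × 339 mm (y) seat, 31 mm thick, its top surface 441 mm above the floor. Four 41 mm square legs at the seat corners, flush with the edges, run from z = 0 to the seat underside.


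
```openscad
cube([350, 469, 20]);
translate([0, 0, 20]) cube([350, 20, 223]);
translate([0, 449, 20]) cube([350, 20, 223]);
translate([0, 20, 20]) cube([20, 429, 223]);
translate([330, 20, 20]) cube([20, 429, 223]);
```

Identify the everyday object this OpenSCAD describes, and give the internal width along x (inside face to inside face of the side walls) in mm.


An open box. The internal width is 310 mm.

A 350×469 base slab with four walls standing on it — an open box. The base is 350 mm wide and the walls are 20 mm thick, so the internal width is 350 − 2 × 20 = 310 mm.


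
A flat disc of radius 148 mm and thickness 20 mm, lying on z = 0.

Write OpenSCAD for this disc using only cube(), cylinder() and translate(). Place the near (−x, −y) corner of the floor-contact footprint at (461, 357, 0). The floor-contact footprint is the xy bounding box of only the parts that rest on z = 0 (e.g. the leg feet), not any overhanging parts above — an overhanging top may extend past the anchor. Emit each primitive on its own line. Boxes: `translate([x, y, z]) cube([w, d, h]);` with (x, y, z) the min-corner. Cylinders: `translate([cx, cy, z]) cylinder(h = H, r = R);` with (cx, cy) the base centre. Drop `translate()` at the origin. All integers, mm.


translate([609, 505, 0]) cylinder(h = 20, r = 148);
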